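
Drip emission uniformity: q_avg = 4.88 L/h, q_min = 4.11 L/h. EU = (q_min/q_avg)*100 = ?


EU = (q_min/q_avg)*100 = (4.11/4.88)*100 = 84.2213%

84.2213 %


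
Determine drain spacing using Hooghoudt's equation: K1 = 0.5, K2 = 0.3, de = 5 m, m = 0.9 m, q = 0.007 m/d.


S^2 = 8*K2*de*m/q + 4*K1*m^2/q
S^2 = 8*0.3*5*0.9/0.007 + 4*0.5*0.9^2/0.007
S = sqrt(1774.2857)

42.1223 m


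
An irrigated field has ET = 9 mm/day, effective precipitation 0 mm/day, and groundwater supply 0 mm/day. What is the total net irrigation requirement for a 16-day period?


Daily deficit = ET - Pe - GW = 9 - 0 - 0 = 9 mm/day
NIR = 9 * 16 = 144 mm

144.0000 mm


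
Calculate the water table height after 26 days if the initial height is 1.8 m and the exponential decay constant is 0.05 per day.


m = m0 * exp(-k*t)
m = 1.8 * exp(-0.05 * 26)
m = 1.8 * exp(-1.3000)

0.4906 m


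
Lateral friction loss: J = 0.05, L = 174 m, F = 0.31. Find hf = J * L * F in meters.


hf = J * L * F = 0.05 * 174 * 0.31 = 2.6970 m

2.6970 m


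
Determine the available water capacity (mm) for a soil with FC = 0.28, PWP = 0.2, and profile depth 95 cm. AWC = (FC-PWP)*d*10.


AWC = (FC - PWP) * d * 10
AWC = (0.28 - 0.2) * 95 * 10
AWC = 0.0800 * 95 * 10

76.0000 mm


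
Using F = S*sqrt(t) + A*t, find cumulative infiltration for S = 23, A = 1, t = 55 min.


F = S*sqrt(t) + A*t
F = 23*sqrt(55) + 1*55
F = 23*7.416198 + 55

225.5726 mm


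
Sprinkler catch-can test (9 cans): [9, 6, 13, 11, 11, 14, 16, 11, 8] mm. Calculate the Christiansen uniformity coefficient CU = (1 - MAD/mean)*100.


mean = 11.000000 mm
MAD = 2.222222 mm
CU = (1 - 2.222222/11.000000)*100

79.7980 %


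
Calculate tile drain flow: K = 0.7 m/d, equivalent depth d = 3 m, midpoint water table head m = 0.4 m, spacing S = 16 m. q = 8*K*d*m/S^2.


q = 8*K*d*m/S^2
q = 8*0.7*3*0.4/16^2
q = 6.7200 / 256

0.0262 m/d


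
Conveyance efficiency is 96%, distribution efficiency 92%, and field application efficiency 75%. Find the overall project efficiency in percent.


Ec = 0.96, Eb = 0.92, Ea = 0.75
E = 0.96 * 0.92 * 0.75 * 100 = 66.2400%

66.2400 %


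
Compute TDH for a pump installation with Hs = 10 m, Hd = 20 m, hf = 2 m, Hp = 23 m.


TDH = Hs + Hd + hf + Hp = 10 + 20 + 2 + 23 = 55

55 m


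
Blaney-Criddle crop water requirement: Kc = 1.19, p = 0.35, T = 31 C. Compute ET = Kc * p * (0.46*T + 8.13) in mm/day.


ET = Kc * p * (0.46*T + 8.13)
ET = 1.19 * 0.35 * (0.46*31 + 8.13)
ET = 1.19 * 0.35 * 22.3900

9.3254 mm/day


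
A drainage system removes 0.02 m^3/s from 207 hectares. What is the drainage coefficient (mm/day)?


DC = Q * 86400 / (A * 10000) * 1000
DC = 0.02 * 86400 / (207 * 10000) * 1000
DC = 1728000.0000 / 2070000

0.8348 mm/day


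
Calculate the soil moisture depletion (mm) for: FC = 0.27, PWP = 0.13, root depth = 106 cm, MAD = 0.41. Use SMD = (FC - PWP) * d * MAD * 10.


SMD = (FC - PWP) * d * MAD * 10
SMD = (0.27 - 0.13) * 106 * 0.41 * 10
SMD = 0.1400 * 106 * 0.41 * 10

60.8440 mm


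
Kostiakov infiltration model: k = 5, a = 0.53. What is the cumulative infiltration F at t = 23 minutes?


F = k * t^a = 5 * 23^0.53
F = 5 * 5.268849

26.3442 mm


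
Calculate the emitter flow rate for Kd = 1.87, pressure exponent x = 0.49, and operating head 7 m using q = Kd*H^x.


q = Kd * H^x = 1.87 * 7^0.49 = 1.87 * 2.594765

4.8522 L/h


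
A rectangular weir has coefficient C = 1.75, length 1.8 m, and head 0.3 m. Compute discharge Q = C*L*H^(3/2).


Q = C * L * H^(3/2) = 1.75 * 1.8 * 0.3^1.5 = 1.75 * 1.8 * 0.164317

0.5176 m^3/s


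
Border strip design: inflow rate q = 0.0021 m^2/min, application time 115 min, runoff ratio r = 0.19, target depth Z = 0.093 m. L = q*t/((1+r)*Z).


L = q*t/((1+r)*Z)
L = 0.0021*115/((1+0.19)*0.093)
L = 0.2415/0.11067

2.1822 m


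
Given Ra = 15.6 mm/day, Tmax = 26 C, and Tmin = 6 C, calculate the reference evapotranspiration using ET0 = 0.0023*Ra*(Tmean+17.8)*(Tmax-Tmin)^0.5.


Tmean = (Tmax + Tmin)/2 = (26 + 6)/2 = 16.0
ET0 = 0.0023 * 15.6 * (16.0 + 17.8) * sqrt(26 - 6)
ET0 = 0.0023 * 15.6 * 33.8 * 4.472136

5.4236 mm/day


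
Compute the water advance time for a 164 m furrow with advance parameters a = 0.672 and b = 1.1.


t = (L/a)^(1/b)
t = (164/0.672)^(1/1.1)
t = 244.047619^(1/1.1)

148.0578 min


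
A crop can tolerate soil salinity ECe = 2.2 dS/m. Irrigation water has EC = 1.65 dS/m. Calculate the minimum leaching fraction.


LR = ECiw / (5*ECe - ECiw)
LR = 1.65 / (5*2.2 - 1.65)
LR = 1.65 / 9.3500

0.1765


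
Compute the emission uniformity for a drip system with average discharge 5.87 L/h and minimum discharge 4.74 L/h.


EU = (q_min/q_avg)*100 = (4.74/5.87)*100 = 80.7496%

80.7496 %


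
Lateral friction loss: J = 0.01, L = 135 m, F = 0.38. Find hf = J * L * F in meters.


hf = J * L * F = 0.01 * 135 * 0.38 = 0.5130 m

0.5130 m


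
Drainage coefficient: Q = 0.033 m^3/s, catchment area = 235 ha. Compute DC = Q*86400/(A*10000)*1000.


DC = Q * 86400 / (A * 10000) * 1000
DC = 0.033 * 86400 / (235 * 10000) * 1000
DC = 2851200.0000 / 2350000

1.2133 mm/day


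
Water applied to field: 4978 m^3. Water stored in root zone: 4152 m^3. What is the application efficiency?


Ea = V_root / V_field * 100 = 4152 / 4978 * 100 = 83.4070%

83.4070 %


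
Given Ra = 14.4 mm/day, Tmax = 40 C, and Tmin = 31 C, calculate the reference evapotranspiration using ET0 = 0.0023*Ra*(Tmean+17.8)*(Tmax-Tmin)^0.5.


Tmean = (Tmax + Tmin)/2 = (40 + 31)/2 = 35.5
ET0 = 0.0023 * 14.4 * (35.5 + 17.8) * sqrt(40 - 31)
ET0 = 0.0023 * 14.4 * 53.3 * 3.000000

5.2959 mm/day


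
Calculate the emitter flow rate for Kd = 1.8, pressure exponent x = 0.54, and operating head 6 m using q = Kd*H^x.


q = Kd * H^x = 1.8 * 6^0.54 = 1.8 * 2.631490

4.7367 L/h


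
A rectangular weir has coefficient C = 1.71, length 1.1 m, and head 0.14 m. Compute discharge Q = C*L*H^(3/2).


Q = C * L * H^(3/2) = 1.71 * 1.1 * 0.14^1.5 = 1.71 * 1.1 * 0.052383

0.0985 m^3/s


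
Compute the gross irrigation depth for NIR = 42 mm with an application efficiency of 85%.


Ea = 85% = 0.85
GID = NIR / Ea = 42 / 0.85 = 49.4118 mm

49.4118 mm


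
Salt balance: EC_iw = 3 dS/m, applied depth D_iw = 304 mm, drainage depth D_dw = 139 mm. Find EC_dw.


EC_dw = EC_iw * D_iw / D_dw
EC_dw = 3 * 304 / 139
EC_dw = 912 / 139

6.5612 dS/m


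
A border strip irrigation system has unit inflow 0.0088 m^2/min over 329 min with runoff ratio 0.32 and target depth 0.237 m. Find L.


L = q*t/((1+r)*Z)
L = 0.0088*329/((1+0.32)*0.237)
L = 2.8952/0.31284

9.2546 m


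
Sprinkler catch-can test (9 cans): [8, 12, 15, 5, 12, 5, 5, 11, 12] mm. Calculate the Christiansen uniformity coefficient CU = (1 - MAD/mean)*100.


mean = 9.444444 mm
MAD = 3.283951 mm
CU = (1 - 3.283951/9.444444)*100

65.2288 %


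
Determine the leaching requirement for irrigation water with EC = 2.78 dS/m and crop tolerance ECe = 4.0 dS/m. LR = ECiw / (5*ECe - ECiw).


LR = ECiw / (5*ECe - ECiw)
LR = 2.78 / (5*4.0 - 2.78)
LR = 2.78 / 17.2200

0.1614


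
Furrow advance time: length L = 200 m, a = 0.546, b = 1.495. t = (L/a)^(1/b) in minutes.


t = (L/a)^(1/b)
t = (200/0.546)^(1/1.495)
t = 366.300366^(1/1.495)

51.8730 min


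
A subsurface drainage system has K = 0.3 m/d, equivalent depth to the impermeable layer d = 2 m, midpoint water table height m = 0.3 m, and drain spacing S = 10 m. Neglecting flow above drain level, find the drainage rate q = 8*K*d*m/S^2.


q = 8*K*d*m/S^2
q = 8*0.3*2*0.3/10^2
q = 1.4400 / 100

0.0144 m/d


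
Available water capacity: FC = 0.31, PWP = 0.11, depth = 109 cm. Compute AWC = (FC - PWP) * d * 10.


AWC = (FC - PWP) * d * 10
AWC = (0.31 - 0.11) * 109 * 10
AWC = 0.2000 * 109 * 10

218.0000 mm


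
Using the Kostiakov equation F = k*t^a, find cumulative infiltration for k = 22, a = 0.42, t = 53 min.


F = k * t^a = 22 * 53^0.42
F = 22 * 5.299024

116.5785 mm


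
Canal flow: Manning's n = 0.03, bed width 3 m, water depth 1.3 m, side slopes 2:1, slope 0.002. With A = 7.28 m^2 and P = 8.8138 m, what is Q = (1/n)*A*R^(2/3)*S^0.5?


R = A/P = 7.28/8.8138 = 0.825977
Q = (1/0.03) * 7.28 * 0.825977^(2/3) * 0.002^0.5

9.5537 m^3/s


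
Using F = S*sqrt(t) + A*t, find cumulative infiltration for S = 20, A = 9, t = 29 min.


F = S*sqrt(t) + A*t
F = 20*sqrt(29) + 9*29
F = 20*5.385165 + 261

368.7033 mm


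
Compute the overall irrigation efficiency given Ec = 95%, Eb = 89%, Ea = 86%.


Ec = 0.95, Eb = 0.89, Ea = 0.86
E = 0.95 * 0.89 * 0.86 * 100 = 72.7130%

72.7130 %


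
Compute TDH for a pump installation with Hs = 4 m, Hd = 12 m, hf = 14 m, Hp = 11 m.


TDH = Hs + Hd + hf + Hp = 4 + 12 + 14 + 11 = 41

41 m


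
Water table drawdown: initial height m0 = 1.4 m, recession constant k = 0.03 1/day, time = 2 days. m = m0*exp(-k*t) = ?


m = m0 * exp(-k*t)
m = 1.4 * exp(-0.03 * 2)
m = 1.4 * exp(-0.0600)

1.3185 m


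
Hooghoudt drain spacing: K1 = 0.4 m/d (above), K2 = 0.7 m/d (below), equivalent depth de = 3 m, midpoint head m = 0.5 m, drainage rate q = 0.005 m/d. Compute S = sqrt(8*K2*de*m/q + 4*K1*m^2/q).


S^2 = 8*K2*de*m/q + 4*K1*m^2/q
S^2 = 8*0.7*3*0.5/0.005 + 4*0.4*0.5^2/0.005
S = sqrt(1760.0000)

41.9524 m


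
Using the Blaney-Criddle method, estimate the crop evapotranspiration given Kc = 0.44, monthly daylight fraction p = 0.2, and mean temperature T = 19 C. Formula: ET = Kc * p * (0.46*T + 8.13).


ET = Kc * p * (0.46*T + 8.13)
ET = 0.44 * 0.2 * (0.46*19 + 8.13)
ET = 0.44 * 0.2 * 16.8700

1.4846 mm/day


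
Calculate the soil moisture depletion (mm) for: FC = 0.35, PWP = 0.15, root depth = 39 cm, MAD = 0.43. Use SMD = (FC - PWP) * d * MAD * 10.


SMD = (FC - PWP) * d * MAD * 10
SMD = (0.35 - 0.15) * 39 * 0.43 * 10
SMD = 0.2000 * 39 * 0.43 * 10

33.5400 mm


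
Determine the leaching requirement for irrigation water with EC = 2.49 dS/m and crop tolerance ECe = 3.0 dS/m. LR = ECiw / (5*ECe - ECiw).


LR = ECiw / (5*ECe - ECiw)
LR = 2.49 / (5*3.0 - 2.49)
LR = 2.49 / 12.5100

0.1990


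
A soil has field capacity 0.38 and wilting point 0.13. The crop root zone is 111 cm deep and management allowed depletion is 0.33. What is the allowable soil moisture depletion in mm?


SMD = (FC - PWP) * d * MAD * 10
SMD = (0.38 - 0.13) * 111 * 0.33 * 10
SMD = 0.2500 * 111 * 0.33 * 10

91.5750 mm


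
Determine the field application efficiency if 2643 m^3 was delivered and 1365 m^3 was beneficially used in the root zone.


Ea = V_root / V_field * 100 = 1365 / 2643 * 100 = 51.6459%

51.6459 %


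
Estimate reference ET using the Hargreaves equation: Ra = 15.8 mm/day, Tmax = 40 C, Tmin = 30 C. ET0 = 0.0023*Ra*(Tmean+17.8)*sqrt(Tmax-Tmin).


Tmean = (Tmax + Tmin)/2 = (40 + 30)/2 = 35.0
ET0 = 0.0023 * 15.8 * (35.0 + 17.8) * sqrt(40 - 30)
ET0 = 0.0023 * 15.8 * 52.8 * 3.162278

6.0676 mm/day


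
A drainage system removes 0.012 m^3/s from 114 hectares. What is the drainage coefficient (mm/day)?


DC = Q * 86400 / (A * 10000) * 1000
DC = 0.012 * 86400 / (114 * 10000) * 1000
DC = 1036800.0000 / 1140000

0.9095 mm/day


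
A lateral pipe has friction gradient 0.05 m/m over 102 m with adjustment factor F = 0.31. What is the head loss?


hf = J * L * F = 0.05 * 102 * 0.31 = 1.5810 m

1.5810 m


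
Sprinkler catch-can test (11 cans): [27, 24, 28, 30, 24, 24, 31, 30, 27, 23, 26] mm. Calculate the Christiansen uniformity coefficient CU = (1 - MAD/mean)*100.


mean = 26.727273 mm
MAD = 2.297521 mm
CU = (1 - 2.297521/26.727273)*100

91.4038 %


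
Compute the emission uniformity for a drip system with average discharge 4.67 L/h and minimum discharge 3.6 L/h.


EU = (q_min/q_avg)*100 = (3.6/4.67)*100 = 77.0878%

77.0878 %


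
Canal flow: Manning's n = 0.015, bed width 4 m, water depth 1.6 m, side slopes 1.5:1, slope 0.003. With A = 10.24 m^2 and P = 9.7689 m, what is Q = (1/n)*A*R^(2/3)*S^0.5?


R = A/P = 10.24/9.7689 = 1.048224
Q = (1/0.015) * 10.24 * 1.048224^(2/3) * 0.003^0.5

38.5838 m^3/s


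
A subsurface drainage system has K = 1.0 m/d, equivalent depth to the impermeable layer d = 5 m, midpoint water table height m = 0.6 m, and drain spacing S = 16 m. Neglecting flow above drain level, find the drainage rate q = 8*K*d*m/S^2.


q = 8*K*d*m/S^2
q = 8*1.0*5*0.6/16^2
q = 24.0000 / 256

0.0938 m/d


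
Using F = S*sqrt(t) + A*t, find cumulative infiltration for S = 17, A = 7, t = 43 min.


F = S*sqrt(t) + A*t
F = 17*sqrt(43) + 7*43
F = 17*6.557439 + 301

412.4765 mm


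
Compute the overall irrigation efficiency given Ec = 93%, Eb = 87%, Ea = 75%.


Ec = 0.93, Eb = 0.87, Ea = 0.75
E = 0.93 * 0.87 * 0.75 * 100 = 60.6825%

60.6825 %


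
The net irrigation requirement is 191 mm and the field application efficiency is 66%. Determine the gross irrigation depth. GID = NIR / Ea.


Ea = 66% = 0.66
GID = NIR / Ea = 191 / 0.66 = 289.3939 mm

289.3939 mm


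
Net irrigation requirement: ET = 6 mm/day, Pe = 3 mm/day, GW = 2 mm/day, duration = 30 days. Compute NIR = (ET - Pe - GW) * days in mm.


Daily deficit = ET - Pe - GW = 6 - 3 - 2 = 1 mm/day
NIR = 1 * 30 = 30 mm

30.0000 mm


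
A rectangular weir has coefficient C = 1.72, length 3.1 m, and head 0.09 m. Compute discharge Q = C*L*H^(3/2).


Q = C * L * H^(3/2) = 1.72 * 3.1 * 0.09^1.5 = 1.72 * 3.1 * 0.027000

0.1440 m^3/s


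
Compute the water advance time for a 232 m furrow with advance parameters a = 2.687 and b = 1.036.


t = (L/a)^(1/b)
t = (232/2.687)^(1/1.036)
t = 86.341645^(1/1.036)

73.9501 min


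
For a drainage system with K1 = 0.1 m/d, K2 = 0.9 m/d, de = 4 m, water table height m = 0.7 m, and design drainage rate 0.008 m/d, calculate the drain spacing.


S^2 = 8*K2*de*m/q + 4*K1*m^2/q
S^2 = 8*0.9*4*0.7/0.008 + 4*0.1*0.7^2/0.008
S = sqrt(2544.5000)

50.4430 m


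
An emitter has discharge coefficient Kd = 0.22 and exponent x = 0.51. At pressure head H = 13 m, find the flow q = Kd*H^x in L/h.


q = Kd * H^x = 0.22 * 13^0.51 = 0.22 * 3.699228

0.8138 L/h


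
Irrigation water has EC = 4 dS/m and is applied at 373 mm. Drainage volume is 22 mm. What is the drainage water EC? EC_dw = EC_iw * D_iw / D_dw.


EC_dw = EC_iw * D_iw / D_dw
EC_dw = 4 * 373 / 22
EC_dw = 1492 / 22

67.8182 dS/m


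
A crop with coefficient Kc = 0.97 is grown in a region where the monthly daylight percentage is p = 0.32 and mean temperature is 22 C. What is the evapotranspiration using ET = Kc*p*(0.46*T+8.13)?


ET = Kc * p * (0.46*T + 8.13)
ET = 0.97 * 0.32 * (0.46*22 + 8.13)
ET = 0.97 * 0.32 * 18.2500

5.6648 mm/day


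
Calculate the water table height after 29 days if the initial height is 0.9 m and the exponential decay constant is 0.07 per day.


m = m0 * exp(-k*t)
m = 0.9 * exp(-0.07 * 29)
m = 0.9 * exp(-2.0300)

0.1182 m


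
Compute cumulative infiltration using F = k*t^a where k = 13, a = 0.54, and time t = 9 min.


F = k * t^a = 13 * 9^0.54
F = 13 * 3.275601

42.5828 mm


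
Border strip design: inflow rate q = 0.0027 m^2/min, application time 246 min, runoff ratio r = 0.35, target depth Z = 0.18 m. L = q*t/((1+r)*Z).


L = q*t/((1+r)*Z)
L = 0.0027*246/((1+0.35)*0.18)
L = 0.6642/0.243

2.7333 m


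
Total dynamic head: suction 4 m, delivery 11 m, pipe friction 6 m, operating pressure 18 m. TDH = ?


TDH = Hs + Hd + hf + Hp = 4 + 11 + 6 + 18 = 39

39 m


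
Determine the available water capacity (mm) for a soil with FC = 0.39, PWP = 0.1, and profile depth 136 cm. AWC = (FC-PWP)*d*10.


AWC = (FC - PWP) * d * 10
AWC = (0.39 - 0.1) * 136 * 10
AWC = 0.2900 * 136 * 10

394.4000 mm


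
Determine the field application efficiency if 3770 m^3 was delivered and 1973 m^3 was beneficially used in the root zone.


Ea = V_root / V_field * 100 = 1973 / 3770 * 100 = 52.3342%

52.3342 %


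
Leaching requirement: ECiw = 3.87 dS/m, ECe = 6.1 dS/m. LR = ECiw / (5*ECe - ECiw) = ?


LR = ECiw / (5*ECe - ECiw)
LR = 3.87 / (5*6.1 - 3.87)
LR = 3.87 / 26.6300

0.1453


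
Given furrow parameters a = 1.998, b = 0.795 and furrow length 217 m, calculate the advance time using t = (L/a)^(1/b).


t = (L/a)^(1/b)
t = (217/1.998)^(1/0.795)
t = 108.608609^(1/0.795)

363.7773 min


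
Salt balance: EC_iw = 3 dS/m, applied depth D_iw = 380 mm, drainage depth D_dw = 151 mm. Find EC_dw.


EC_dw = EC_iw * D_iw / D_dw
EC_dw = 3 * 380 / 151
EC_dw = 1140 / 151

7.5497 dS/m


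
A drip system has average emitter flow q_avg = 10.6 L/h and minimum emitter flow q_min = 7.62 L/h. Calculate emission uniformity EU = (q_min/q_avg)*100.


EU = (q_min/q_avg)*100 = (7.62/10.6)*100 = 71.8868%

71.8868 %


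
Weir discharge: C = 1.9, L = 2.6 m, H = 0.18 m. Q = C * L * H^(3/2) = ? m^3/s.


Q = C * L * H^(3/2) = 1.9 * 2.6 * 0.18^1.5 = 1.9 * 2.6 * 0.076368

0.3773 m^3/s


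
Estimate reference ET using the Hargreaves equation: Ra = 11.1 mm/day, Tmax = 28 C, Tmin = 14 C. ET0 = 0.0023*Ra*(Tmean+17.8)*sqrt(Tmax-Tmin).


Tmean = (Tmax + Tmin)/2 = (28 + 14)/2 = 21.0
ET0 = 0.0023 * 11.1 * (21.0 + 17.8) * sqrt(28 - 14)
ET0 = 0.0023 * 11.1 * 38.8 * 3.741657

3.7064 mm/day


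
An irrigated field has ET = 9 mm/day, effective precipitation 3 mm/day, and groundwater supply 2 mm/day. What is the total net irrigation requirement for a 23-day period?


Daily deficit = ET - Pe - GW = 9 - 3 - 2 = 4 mm/day
NIR = 4 * 23 = 92 mm

92.0000 mm


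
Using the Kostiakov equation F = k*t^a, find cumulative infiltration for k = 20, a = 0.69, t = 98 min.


F = k * t^a = 20 * 98^0.69
F = 20 * 23.656255

473.1251 mm


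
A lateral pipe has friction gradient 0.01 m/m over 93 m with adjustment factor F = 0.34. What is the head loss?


hf = J * L * F = 0.01 * 93 * 0.34 = 0.3162 m

0.3162 m


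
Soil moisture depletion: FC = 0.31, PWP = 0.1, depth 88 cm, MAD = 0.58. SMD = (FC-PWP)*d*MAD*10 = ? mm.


SMD = (FC - PWP) * d * MAD * 10
SMD = (0.31 - 0.1) * 88 * 0.58 * 10
SMD = 0.2100 * 88 * 0.58 * 10

107.1840 mm


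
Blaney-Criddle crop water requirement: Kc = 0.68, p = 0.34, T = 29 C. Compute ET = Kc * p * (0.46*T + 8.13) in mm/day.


ET = Kc * p * (0.46*T + 8.13)
ET = 0.68 * 0.34 * (0.46*29 + 8.13)
ET = 0.68 * 0.34 * 21.4700

4.9639 mm/day


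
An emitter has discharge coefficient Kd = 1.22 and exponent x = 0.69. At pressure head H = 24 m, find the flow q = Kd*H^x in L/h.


q = Kd * H^x = 1.22 * 24^0.69 = 1.22 * 8.960779

10.9322 L/h


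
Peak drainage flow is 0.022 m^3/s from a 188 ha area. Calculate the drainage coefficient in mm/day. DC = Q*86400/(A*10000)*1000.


DC = Q * 86400 / (A * 10000) * 1000
DC = 0.022 * 86400 / (188 * 10000) * 1000
DC = 1900800.0000 / 1880000

1.0111 mm/day


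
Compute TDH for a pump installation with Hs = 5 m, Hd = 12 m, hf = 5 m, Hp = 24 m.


TDH = Hs + Hd + hf + Hp = 5 + 12 + 5 + 24 = 46

46 m


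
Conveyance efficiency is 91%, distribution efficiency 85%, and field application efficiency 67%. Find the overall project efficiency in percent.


Ec = 0.91, Eb = 0.85, Ea = 0.67
E = 0.91 * 0.85 * 0.67 * 100 = 51.8245%

51.8245 %


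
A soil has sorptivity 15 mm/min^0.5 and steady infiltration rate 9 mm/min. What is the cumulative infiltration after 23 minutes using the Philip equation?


F = S*sqrt(t) + A*t
F = 15*sqrt(23) + 9*23
F = 15*4.795832 + 207

278.9375 mm


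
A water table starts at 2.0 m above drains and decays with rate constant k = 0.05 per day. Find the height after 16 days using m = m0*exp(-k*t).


m = m0 * exp(-k*t)
m = 2.0 * exp(-0.05 * 16)
m = 2.0 * exp(-0.8000)

0.8987 m


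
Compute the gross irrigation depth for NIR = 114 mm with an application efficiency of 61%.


Ea = 61% = 0.61
GID = NIR / Ea = 114 / 0.61 = 186.8852 mm

186.8852 mm


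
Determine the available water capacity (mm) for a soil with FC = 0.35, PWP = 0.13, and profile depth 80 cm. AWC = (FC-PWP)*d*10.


AWC = (FC - PWP) * d * 10
AWC = (0.35 - 0.13) * 80 * 10
AWC = 0.2200 * 80 * 10

176.0000 mm


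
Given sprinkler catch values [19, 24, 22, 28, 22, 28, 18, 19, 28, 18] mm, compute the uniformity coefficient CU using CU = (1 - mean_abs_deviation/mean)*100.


mean = 22.600000 mm
MAD = 3.520000 mm
CU = (1 - 3.520000/22.600000)*100

84.4248 %


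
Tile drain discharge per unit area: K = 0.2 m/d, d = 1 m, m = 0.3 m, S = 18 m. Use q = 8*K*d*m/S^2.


q = 8*K*d*m/S^2
q = 8*0.2*1*0.3/18^2
q = 0.4800 / 324

0.0015 m/d


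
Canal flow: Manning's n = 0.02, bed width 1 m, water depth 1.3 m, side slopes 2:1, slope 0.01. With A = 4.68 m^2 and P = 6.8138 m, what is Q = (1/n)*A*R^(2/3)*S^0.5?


R = A/P = 4.68/6.8138 = 0.686841
Q = (1/0.02) * 4.68 * 0.686841^(2/3) * 0.01^0.5

18.2160 m^3/s


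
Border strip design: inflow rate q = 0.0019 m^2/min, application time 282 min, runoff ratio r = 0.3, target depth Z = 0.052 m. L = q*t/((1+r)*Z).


L = q*t/((1+r)*Z)
L = 0.0019*282/((1+0.3)*0.052)
L = 0.5358/0.0676

7.9260 m


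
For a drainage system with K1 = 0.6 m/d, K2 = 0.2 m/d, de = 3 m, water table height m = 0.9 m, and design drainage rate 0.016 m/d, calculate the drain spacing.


S^2 = 8*K2*de*m/q + 4*K1*m^2/q
S^2 = 8*0.2*3*0.9/0.016 + 4*0.6*0.9^2/0.016
S = sqrt(391.5000)

19.7864 m


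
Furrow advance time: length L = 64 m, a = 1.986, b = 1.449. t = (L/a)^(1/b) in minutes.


t = (L/a)^(1/b)
t = (64/1.986)^(1/1.449)
t = 32.225579^(1/1.449)

10.9864 min


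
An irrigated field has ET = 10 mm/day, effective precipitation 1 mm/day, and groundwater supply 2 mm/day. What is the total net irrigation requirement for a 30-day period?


Daily deficit = ET - Pe - GW = 10 - 1 - 2 = 7 mm/day
NIR = 7 * 30 = 210 mm

210.0000 mm


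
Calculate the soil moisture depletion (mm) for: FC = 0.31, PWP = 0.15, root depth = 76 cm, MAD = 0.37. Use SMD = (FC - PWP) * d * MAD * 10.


SMD = (FC - PWP) * d * MAD * 10
SMD = (0.31 - 0.15) * 76 * 0.37 * 10
SMD = 0.1600 * 76 * 0.37 * 10

44.9920 mm


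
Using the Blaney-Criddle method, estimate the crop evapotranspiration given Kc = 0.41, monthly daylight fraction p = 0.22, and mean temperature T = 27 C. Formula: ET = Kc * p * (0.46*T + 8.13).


ET = Kc * p * (0.46*T + 8.13)
ET = 0.41 * 0.22 * (0.46*27 + 8.13)
ET = 0.41 * 0.22 * 20.5500

1.8536 mm/day


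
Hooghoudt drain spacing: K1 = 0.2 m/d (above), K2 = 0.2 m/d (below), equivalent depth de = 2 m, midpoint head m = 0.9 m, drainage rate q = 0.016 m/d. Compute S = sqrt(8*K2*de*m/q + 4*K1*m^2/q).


S^2 = 8*K2*de*m/q + 4*K1*m^2/q
S^2 = 8*0.2*2*0.9/0.016 + 4*0.2*0.9^2/0.016
S = sqrt(220.5000)

14.8492 m


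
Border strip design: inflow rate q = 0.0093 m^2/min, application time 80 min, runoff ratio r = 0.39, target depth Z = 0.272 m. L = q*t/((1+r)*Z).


L = q*t/((1+r)*Z)
L = 0.0093*80/((1+0.39)*0.272)
L = 0.744/0.37808

1.9678 m


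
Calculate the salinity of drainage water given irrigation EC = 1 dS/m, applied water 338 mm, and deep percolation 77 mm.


EC_dw = EC_iw * D_iw / D_dw
EC_dw = 1 * 338 / 77
EC_dw = 338 / 77

4.3896 dS/m


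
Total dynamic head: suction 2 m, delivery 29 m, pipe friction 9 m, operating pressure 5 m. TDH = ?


TDH = Hs + Hd + hf + Hp = 2 + 29 + 9 + 5 = 45

45 m


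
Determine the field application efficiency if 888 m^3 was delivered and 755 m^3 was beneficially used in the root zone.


Ea = V_root / V_field * 100 = 755 / 888 * 100 = 85.0225%

85.0225 %


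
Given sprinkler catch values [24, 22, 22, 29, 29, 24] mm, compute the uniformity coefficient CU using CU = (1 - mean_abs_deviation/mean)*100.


mean = 25.000000 mm
MAD = 2.666667 mm
CU = (1 - 2.666667/25.000000)*100

89.3333 %


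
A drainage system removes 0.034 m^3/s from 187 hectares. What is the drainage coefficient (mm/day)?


DC = Q * 86400 / (A * 10000) * 1000
DC = 0.034 * 86400 / (187 * 10000) * 1000
DC = 2937600.0000 / 1870000

1.5709 mm/day


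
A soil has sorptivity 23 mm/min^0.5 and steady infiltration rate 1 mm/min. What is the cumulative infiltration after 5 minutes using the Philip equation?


F = S*sqrt(t) + A*t
F = 23*sqrt(5) + 1*5
F = 23*2.236068 + 5

56.4296 mm


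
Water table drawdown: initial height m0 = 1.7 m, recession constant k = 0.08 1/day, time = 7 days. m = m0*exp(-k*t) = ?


m = m0 * exp(-k*t)
m = 1.7 * exp(-0.08 * 7)
m = 1.7 * exp(-0.5600)

0.9711 m


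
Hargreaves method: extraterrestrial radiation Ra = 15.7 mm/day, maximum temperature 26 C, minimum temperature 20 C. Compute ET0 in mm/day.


Tmean = (Tmax + Tmin)/2 = (26 + 20)/2 = 23.0
ET0 = 0.0023 * 15.7 * (23.0 + 17.8) * sqrt(26 - 20)
ET0 = 0.0023 * 15.7 * 40.8 * 2.449490

3.6088 mm/day


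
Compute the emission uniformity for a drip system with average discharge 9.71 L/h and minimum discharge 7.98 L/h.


EU = (q_min/q_avg)*100 = (7.98/9.71)*100 = 82.1833%

82.1833 %


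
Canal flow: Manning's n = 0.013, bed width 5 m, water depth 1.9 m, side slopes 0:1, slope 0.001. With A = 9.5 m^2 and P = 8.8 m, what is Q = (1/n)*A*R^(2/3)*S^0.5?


R = A/P = 9.5/8.8 = 1.079545
Q = (1/0.013) * 9.5 * 1.079545^(2/3) * 0.001^0.5

24.3187 m^3/s


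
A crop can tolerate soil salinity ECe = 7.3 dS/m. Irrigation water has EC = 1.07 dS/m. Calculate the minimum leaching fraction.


LR = ECiw / (5*ECe - ECiw)
LR = 1.07 / (5*7.3 - 1.07)
LR = 1.07 / 35.4300

0.0302


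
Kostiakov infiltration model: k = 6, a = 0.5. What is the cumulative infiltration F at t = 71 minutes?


F = k * t^a = 6 * 71^0.5
F = 6 * 8.426150

50.5569 mm


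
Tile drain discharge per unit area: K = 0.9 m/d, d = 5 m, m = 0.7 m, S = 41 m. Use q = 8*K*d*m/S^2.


q = 8*K*d*m/S^2
q = 8*0.9*5*0.7/41^2
q = 25.2000 / 1681

0.0150 m/d


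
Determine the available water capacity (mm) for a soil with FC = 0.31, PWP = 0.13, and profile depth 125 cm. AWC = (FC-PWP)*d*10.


AWC = (FC - PWP) * d * 10
AWC = (0.31 - 0.13) * 125 * 10
AWC = 0.1800 * 125 * 10

225.0000 mm


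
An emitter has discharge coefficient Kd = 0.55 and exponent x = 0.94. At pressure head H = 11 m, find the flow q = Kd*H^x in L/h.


q = Kd * H^x = 0.55 * 11^0.94 = 0.55 * 9.525968

5.2393 L/h


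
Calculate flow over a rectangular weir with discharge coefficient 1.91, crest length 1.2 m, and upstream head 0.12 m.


Q = C * L * H^(3/2) = 1.91 * 1.2 * 0.12^1.5 = 1.91 * 1.2 * 0.041569

0.0953 m^3/s


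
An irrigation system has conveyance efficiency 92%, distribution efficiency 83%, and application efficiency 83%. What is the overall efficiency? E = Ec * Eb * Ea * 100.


Ec = 0.92, Eb = 0.83, Ea = 0.83
E = 0.92 * 0.83 * 0.83 * 100 = 63.3788%

63.3788 %


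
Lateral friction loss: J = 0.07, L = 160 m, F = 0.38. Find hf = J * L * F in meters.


hf = J * L * F = 0.07 * 160 * 0.38 = 4.2560 m

4.2560 m


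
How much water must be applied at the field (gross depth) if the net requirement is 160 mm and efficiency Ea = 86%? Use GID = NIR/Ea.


Ea = 86% = 0.86
GID = NIR / Ea = 160 / 0.86 = 186.0465 mm

186.0465 mm


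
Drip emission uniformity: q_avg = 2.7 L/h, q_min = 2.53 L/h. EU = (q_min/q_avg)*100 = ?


EU = (q_min/q_avg)*100 = (2.53/2.7)*100 = 93.7037%

93.7037 %


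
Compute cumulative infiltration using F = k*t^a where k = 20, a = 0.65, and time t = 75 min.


F = k * t^a = 20 * 75^0.65
F = 20 * 16.549688

330.9938 mm


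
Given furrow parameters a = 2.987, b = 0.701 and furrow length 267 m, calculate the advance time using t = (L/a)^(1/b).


t = (L/a)^(1/b)
t = (267/2.987)^(1/0.701)
t = 89.387345^(1/0.701)

607.5201 min


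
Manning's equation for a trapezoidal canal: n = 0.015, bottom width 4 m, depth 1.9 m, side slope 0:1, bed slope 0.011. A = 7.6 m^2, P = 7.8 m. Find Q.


R = A/P = 7.6/7.8 = 0.974359
Q = (1/0.015) * 7.6 * 0.974359^(2/3) * 0.011^0.5

52.2274 m^3/s


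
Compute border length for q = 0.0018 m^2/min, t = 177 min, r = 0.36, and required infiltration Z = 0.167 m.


L = q*t/((1+r)*Z)
L = 0.0018*177/((1+0.36)*0.167)
L = 0.3186/0.22712

1.4028 m


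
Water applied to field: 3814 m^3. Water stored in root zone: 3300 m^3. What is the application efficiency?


Ea = V_root / V_field * 100 = 3300 / 3814 * 100 = 86.5233%

86.5233 %


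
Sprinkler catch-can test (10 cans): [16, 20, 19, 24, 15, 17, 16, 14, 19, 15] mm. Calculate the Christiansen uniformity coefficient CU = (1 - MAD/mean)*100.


mean = 17.500000 mm
MAD = 2.400000 mm
CU = (1 - 2.400000/17.500000)*100

86.2857 %


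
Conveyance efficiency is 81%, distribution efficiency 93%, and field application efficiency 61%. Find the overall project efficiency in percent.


Ec = 0.81, Eb = 0.93, Ea = 0.61
E = 0.81 * 0.93 * 0.61 * 100 = 45.9513%

45.9513 %


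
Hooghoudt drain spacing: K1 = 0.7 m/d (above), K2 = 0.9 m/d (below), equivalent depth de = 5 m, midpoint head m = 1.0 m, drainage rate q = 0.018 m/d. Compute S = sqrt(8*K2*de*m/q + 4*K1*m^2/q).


S^2 = 8*K2*de*m/q + 4*K1*m^2/q
S^2 = 8*0.9*5*1.0/0.018 + 4*0.7*1.0^2/0.018
S = sqrt(2155.5556)

46.4280 m


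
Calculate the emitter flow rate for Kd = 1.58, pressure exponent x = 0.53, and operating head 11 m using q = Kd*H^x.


q = Kd * H^x = 1.58 * 11^0.53 = 1.58 * 3.564004

5.6311 L/h


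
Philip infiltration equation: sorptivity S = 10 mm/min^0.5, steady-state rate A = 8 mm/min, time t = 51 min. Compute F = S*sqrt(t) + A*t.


F = S*sqrt(t) + A*t
F = 10*sqrt(51) + 8*51
F = 10*7.141428 + 408

479.4143 mm


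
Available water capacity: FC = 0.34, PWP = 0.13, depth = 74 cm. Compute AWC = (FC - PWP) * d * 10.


AWC = (FC - PWP) * d * 10
AWC = (0.34 - 0.13) * 74 * 10
AWC = 0.2100 * 74 * 10

155.4000 mm


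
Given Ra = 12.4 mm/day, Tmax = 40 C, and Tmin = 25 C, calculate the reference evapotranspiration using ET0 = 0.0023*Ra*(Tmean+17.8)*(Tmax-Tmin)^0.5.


Tmean = (Tmax + Tmin)/2 = (40 + 25)/2 = 32.5
ET0 = 0.0023 * 12.4 * (32.5 + 17.8) * sqrt(40 - 25)
ET0 = 0.0023 * 12.4 * 50.3 * 3.872983

5.5560 mm/day


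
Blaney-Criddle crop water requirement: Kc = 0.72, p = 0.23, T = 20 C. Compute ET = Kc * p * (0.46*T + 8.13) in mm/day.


ET = Kc * p * (0.46*T + 8.13)
ET = 0.72 * 0.23 * (0.46*20 + 8.13)
ET = 0.72 * 0.23 * 17.3300

2.8698 mm/day


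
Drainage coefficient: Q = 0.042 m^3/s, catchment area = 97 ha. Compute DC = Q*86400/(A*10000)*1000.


DC = Q * 86400 / (A * 10000) * 1000
DC = 0.042 * 86400 / (97 * 10000) * 1000
DC = 3628800.0000 / 970000

3.7410 mm/day


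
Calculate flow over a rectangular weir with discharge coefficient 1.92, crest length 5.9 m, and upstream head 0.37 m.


Q = C * L * H^(3/2) = 1.92 * 5.9 * 0.37^1.5 = 1.92 * 5.9 * 0.225062

2.5495 m^3/s


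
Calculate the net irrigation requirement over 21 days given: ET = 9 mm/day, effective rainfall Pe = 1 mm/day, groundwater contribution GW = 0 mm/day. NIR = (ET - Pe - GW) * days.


Daily deficit = ET - Pe - GW = 9 - 1 - 0 = 8 mm/day
NIR = 8 * 21 = 168 mm

168.0000 mm


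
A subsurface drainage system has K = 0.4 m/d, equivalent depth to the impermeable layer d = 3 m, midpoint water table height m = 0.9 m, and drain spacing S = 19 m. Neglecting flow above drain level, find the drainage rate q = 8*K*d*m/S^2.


q = 8*K*d*m/S^2
q = 8*0.4*3*0.9/19^2
q = 8.6400 / 361

0.0239 m/d


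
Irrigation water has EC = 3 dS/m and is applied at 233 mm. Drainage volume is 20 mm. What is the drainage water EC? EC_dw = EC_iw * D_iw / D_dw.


EC_dw = EC_iw * D_iw / D_dw
EC_dw = 3 * 233 / 20
EC_dw = 699 / 20

34.9500 dS/m


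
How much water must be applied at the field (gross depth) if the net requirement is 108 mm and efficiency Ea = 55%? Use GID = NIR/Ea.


Ea = 55% = 0.55
GID = NIR / Ea = 108 / 0.55 = 196.3636 mm

196.3636 mm


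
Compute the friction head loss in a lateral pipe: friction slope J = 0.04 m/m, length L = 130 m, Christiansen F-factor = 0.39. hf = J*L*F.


hf = J * L * F = 0.04 * 130 * 0.39 = 2.0280 m

2.0280 m


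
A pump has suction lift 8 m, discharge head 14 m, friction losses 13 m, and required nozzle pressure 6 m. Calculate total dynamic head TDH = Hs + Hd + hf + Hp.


TDH = Hs + Hd + hf + Hp = 8 + 14 + 13 + 6 = 41

41 m


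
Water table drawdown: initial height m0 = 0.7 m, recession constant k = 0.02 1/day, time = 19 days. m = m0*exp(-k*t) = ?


m = m0 * exp(-k*t)
m = 0.7 * exp(-0.02 * 19)
m = 0.7 * exp(-0.3800)

0.4787 m


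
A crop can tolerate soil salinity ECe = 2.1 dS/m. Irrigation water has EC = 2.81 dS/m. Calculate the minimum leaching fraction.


LR = ECiw / (5*ECe - ECiw)
LR = 2.81 / (5*2.1 - 2.81)
LR = 2.81 / 7.6900

0.3654


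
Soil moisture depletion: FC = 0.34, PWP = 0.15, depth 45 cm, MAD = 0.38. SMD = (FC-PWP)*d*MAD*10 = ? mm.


SMD = (FC - PWP) * d * MAD * 10
SMD = (0.34 - 0.15) * 45 * 0.38 * 10
SMD = 0.1900 * 45 * 0.38 * 10

32.4900 mm


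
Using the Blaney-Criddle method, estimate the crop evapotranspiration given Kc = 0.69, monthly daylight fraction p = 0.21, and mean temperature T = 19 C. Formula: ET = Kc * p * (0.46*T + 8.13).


ET = Kc * p * (0.46*T + 8.13)
ET = 0.69 * 0.21 * (0.46*19 + 8.13)
ET = 0.69 * 0.21 * 16.8700

2.4445 mm/day


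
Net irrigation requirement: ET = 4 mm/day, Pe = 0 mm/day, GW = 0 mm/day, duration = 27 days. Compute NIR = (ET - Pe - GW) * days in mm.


Daily deficit = ET - Pe - GW = 4 - 0 - 0 = 4 mm/day
NIR = 4 * 27 = 108 mm

108.0000 mm


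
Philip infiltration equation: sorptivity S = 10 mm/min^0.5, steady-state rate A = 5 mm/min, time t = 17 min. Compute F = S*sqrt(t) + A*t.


F = S*sqrt(t) + A*t
F = 10*sqrt(17) + 5*17
F = 10*4.123106 + 85

126.2311 mm


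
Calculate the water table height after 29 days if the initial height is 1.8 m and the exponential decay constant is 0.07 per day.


m = m0 * exp(-k*t)
m = 1.8 * exp(-0.07 * 29)
m = 1.8 * exp(-2.0300)

0.2364 m


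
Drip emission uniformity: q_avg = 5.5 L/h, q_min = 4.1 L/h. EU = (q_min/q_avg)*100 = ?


EU = (q_min/q_avg)*100 = (4.1/5.5)*100 = 74.5455%

74.5455 %


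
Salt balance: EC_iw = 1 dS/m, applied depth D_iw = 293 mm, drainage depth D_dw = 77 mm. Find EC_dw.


EC_dw = EC_iw * D_iw / D_dw
EC_dw = 1 * 293 / 77
EC_dw = 293 / 77

3.8052 dS/m


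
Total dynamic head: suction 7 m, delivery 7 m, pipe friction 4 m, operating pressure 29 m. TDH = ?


TDH = Hs + Hd + hf + Hp = 7 + 7 + 4 + 29 = 47

47 m


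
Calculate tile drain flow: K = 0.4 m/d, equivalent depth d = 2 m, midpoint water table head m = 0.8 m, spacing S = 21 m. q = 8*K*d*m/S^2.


q = 8*K*d*m/S^2
q = 8*0.4*2*0.8/21^2
q = 5.1200 / 441

0.0116 m/d


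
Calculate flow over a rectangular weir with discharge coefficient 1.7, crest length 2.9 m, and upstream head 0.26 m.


Q = C * L * H^(3/2) = 1.7 * 2.9 * 0.26^1.5 = 1.7 * 2.9 * 0.132575

0.6536 m^3/s


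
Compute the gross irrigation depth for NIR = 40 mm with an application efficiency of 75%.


Ea = 75% = 0.75
GID = NIR / Ea = 40 / 0.75 = 53.3333 mm

53.3333 mm


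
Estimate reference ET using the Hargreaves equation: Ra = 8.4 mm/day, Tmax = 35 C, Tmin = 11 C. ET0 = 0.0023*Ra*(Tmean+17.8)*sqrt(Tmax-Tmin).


Tmean = (Tmax + Tmin)/2 = (35 + 11)/2 = 23.0
ET0 = 0.0023 * 8.4 * (23.0 + 17.8) * sqrt(35 - 11)
ET0 = 0.0023 * 8.4 * 40.8 * 4.898979

3.8616 mm/day


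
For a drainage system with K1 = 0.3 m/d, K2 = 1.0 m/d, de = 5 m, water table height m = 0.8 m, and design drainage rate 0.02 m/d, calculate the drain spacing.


S^2 = 8*K2*de*m/q + 4*K1*m^2/q
S^2 = 8*1.0*5*0.8/0.02 + 4*0.3*0.8^2/0.02
S = sqrt(1638.4000)

40.4772 m


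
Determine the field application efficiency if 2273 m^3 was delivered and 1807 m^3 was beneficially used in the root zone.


Ea = V_root / V_field * 100 = 1807 / 2273 * 100 = 79.4985%

79.4985 %


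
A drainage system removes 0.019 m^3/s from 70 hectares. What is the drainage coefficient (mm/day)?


DC = Q * 86400 / (A * 10000) * 1000
DC = 0.019 * 86400 / (70 * 10000) * 1000
DC = 1641600.0000 / 700000

2.3451 mm/day


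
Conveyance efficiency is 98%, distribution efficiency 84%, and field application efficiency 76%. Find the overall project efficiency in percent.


Ec = 0.98, Eb = 0.84, Ea = 0.76
E = 0.98 * 0.84 * 0.76 * 100 = 62.5632%

62.5632 %


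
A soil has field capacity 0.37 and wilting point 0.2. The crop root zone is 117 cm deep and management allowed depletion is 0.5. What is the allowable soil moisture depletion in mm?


SMD = (FC - PWP) * d * MAD * 10
SMD = (0.37 - 0.2) * 117 * 0.5 * 10
SMD = 0.1700 * 117 * 0.5 * 10

99.4500 mm


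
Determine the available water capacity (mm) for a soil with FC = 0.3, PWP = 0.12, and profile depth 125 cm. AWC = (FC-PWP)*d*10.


AWC = (FC - PWP) * d * 10
AWC = (0.3 - 0.12) * 125 * 10
AWC = 0.1800 * 125 * 10

225.0000 mm


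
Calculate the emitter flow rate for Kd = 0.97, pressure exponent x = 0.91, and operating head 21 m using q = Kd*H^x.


q = Kd * H^x = 0.97 * 21^0.91 = 0.97 * 15.966862

15.4879 L/h


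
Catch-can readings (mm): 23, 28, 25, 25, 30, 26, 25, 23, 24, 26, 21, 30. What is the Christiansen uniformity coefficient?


mean = 25.500000 mm
MAD = 2.083333 mm
CU = (1 - 2.083333/25.500000)*100

91.8301 %


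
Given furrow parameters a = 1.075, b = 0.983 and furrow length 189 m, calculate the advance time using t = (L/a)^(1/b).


t = (L/a)^(1/b)
t = (189/1.075)^(1/0.983)
t = 175.813953^(1/0.983)

192.2557 min


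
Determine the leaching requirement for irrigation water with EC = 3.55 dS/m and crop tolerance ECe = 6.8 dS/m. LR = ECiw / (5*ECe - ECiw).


LR = ECiw / (5*ECe - ECiw)
LR = 3.55 / (5*6.8 - 3.55)
LR = 3.55 / 30.4500

0.1166


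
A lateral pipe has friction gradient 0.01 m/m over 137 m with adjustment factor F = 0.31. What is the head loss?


hf = J * L * F = 0.01 * 137 * 0.31 = 0.4247 m

0.4247 m


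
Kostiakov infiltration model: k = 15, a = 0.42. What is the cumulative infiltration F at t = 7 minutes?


F = k * t^a = 15 * 7^0.42
F = 15 * 2.264338

33.9651 mm


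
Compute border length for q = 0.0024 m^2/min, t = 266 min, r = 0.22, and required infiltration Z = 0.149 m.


L = q*t/((1+r)*Z)
L = 0.0024*266/((1+0.22)*0.149)
L = 0.6384/0.18178

3.5119 m


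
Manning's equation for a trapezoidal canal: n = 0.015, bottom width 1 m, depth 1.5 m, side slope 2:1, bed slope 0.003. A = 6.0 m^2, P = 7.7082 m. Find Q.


R = A/P = 6.0/7.7082 = 0.778392
Q = (1/0.015) * 6.0 * 0.778392^(2/3) * 0.003^0.5

18.5390 m^3/s


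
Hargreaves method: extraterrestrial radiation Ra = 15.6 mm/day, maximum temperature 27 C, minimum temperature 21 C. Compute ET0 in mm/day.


Tmean = (Tmax + Tmin)/2 = (27 + 21)/2 = 24.0
ET0 = 0.0023 * 15.6 * (24.0 + 17.8) * sqrt(27 - 21)
ET0 = 0.0023 * 15.6 * 41.8 * 2.449490

3.6737 mm/day


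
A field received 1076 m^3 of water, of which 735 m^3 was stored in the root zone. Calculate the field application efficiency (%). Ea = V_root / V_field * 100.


Ea = V_root / V_field * 100 = 735 / 1076 * 100 = 68.3086%

68.3086 %


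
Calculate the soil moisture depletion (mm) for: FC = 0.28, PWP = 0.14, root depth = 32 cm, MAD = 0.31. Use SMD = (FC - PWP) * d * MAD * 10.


SMD = (FC - PWP) * d * MAD * 10
SMD = (0.28 - 0.14) * 32 * 0.31 * 10
SMD = 0.1400 * 32 * 0.31 * 10

13.8880 mm


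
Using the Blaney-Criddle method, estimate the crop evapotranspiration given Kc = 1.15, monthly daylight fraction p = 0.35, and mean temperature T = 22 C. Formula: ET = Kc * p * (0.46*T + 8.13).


ET = Kc * p * (0.46*T + 8.13)
ET = 1.15 * 0.35 * (0.46*22 + 8.13)
ET = 1.15 * 0.35 * 18.2500

7.3456 mm/day


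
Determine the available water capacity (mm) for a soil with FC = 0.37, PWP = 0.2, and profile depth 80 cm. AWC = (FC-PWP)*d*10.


AWC = (FC - PWP) * d * 10
AWC = (0.37 - 0.2) * 80 * 10
AWC = 0.1700 * 80 * 10

136.0000 mm


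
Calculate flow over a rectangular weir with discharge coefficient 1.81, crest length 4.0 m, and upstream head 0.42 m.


Q = C * L * H^(3/2) = 1.81 * 4.0 * 0.42^1.5 = 1.81 * 4.0 * 0.272191

1.9707 m^3/s
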